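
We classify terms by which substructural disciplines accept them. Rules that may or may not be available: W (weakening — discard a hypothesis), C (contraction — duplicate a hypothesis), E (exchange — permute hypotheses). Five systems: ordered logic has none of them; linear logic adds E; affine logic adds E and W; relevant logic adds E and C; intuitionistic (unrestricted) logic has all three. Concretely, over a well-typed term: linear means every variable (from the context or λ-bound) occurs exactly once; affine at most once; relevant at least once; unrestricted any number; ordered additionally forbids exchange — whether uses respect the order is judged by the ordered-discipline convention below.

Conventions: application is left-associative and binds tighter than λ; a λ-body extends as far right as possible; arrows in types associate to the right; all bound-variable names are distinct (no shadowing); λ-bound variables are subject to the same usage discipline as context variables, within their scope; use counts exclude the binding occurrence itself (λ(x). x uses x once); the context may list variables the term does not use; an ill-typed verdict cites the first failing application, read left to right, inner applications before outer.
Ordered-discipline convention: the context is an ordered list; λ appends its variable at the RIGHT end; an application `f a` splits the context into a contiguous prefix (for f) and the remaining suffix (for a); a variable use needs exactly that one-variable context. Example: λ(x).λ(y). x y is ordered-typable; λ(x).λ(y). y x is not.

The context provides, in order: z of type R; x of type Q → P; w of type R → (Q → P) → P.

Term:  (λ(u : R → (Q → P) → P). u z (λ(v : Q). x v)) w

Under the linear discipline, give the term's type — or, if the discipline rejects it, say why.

term : P
usage: z ×1, x ×1, w ×1, u [bound] ×1, v [bound] ×1
uses in reading order: u, z, x, v, w
typing: well-typed at P
across the five disciplines: ordered ✗, linear ✓, affine ✓, relevant ✓, unrestricted ✓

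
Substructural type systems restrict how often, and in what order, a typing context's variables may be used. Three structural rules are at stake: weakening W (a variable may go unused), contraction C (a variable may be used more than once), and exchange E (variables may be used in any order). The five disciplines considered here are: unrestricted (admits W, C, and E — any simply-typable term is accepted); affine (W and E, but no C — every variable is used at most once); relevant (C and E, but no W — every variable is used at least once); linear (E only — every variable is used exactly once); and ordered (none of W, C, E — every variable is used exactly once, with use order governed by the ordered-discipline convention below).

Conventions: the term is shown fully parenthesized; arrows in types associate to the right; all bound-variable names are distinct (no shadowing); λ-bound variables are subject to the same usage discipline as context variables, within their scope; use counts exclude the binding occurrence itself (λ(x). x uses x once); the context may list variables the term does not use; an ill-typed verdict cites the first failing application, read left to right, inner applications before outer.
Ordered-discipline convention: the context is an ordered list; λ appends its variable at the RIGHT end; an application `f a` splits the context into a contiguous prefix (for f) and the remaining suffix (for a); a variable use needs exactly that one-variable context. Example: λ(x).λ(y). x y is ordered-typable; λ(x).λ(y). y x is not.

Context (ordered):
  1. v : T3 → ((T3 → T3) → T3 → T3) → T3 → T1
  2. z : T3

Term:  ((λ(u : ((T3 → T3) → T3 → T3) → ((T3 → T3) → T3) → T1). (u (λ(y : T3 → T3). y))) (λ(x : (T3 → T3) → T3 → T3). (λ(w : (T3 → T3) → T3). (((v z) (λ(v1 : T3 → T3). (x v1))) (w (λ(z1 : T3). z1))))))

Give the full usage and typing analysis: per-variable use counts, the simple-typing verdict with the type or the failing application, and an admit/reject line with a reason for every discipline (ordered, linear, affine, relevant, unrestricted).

use counts: v: 1; z: 1; u (bound): 1; y (bound): 1; x (bound): 1; w (bound): 1; v1 (bound): 1; z1 (bound): 1
uses in reading order: u, y, v, z, x, v1, w, z1
typing: the term checks, with type ((T3 → T3) → T3) → T1
ordered: ✓ — v, z, u, y, x, w, v1, z1: once each, no exchange needed
linear: ✓ — single use per variable (v, z, u, y, x, w, v1, z1)
affine: ✓ — none of v, z, u, y, x, w, v1, z1 used more than once
relevant: ✓ — none of v, z, u, y, x, w, v1, z1 goes unused
unrestricted: ✓ — type-checks (((T3 → T3) → T3) → T1) and nothing is barred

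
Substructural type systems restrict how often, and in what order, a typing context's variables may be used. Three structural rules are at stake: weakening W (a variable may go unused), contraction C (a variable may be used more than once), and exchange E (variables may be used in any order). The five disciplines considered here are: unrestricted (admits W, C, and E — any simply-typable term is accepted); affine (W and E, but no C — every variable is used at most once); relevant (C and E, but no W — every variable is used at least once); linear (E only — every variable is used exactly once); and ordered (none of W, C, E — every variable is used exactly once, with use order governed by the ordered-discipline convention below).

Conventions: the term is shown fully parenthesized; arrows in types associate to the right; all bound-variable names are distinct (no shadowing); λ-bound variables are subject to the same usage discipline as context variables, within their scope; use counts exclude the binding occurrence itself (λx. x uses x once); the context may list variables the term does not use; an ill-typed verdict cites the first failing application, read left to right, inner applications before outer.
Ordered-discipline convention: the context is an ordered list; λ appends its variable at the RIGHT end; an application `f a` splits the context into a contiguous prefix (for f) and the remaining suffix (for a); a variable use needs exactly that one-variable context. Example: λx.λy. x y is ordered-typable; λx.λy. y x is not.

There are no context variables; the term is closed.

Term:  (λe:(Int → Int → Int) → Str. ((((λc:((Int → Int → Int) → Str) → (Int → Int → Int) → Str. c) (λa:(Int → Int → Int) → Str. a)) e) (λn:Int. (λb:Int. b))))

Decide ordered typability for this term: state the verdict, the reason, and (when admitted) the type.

no — n left unused
counts: e [bound]: 1; c [bound]: 1; a [bound]: 1; n [bound]: 0; b [bound]: 1
uses in reading order: c, a, e, b
typing: well-typed at ((Int → Int → Int) → Str) → Str
all disciplines: ordered ✗, linear ✗, affine ✓, relevant ✗, unrestricted ✓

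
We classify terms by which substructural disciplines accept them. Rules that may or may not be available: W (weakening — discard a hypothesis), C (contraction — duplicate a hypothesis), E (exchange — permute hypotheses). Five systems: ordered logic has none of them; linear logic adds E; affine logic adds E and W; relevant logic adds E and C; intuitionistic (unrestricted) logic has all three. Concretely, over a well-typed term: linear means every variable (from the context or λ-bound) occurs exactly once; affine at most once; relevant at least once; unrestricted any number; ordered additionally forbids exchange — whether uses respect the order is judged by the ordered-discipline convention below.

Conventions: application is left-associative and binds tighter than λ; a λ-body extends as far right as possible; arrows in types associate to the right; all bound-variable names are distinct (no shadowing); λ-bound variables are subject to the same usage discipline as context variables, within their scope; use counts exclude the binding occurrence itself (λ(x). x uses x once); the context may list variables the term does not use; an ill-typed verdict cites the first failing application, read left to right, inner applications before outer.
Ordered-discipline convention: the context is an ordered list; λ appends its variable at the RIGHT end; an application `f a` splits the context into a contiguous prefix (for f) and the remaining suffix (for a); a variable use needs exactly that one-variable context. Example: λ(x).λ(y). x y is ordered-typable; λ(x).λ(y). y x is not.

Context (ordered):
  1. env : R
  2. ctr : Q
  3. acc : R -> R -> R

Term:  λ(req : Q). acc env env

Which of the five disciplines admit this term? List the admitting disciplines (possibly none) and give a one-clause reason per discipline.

accepted by: unrestricted
variable uses: env ×2; ctr ×0; acc ×1; req (bound) ×0
order of uses: acc, env, env
typing: ✓ — Q -> R
ordered: ✗, uses contraction: env ×2; unused: ctr, req — weakening required
linear: ✗, uses contraction: env ×2; unused: ctr, req — weakening required
affine: ✗, uses contraction: env ×2
relevant: ✗, unused: ctr, req — weakening required
unrestricted: ✓, typability at Q -> R is all that's needed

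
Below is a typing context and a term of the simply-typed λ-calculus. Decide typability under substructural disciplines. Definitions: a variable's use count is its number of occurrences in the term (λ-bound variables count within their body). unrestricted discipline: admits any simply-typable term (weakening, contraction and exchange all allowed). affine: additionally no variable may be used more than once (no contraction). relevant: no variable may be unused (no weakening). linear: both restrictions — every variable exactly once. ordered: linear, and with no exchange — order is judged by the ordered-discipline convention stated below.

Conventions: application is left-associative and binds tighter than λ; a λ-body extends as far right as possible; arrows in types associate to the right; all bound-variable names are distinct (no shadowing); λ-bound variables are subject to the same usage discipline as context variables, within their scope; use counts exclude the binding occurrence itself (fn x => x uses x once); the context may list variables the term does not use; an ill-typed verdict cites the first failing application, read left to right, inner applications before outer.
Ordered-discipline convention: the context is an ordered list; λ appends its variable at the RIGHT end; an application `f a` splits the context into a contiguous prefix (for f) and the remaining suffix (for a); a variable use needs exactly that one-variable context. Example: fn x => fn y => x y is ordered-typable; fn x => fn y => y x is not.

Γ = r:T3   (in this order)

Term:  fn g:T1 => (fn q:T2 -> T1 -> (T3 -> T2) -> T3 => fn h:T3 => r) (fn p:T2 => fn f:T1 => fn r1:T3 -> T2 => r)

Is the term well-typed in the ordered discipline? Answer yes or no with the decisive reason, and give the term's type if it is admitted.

no — needs contraction — r ×2; needs weakening: g, q, h, p, f, r1 unused
variable uses: r=2; g [bound]=0; q [bound]=0; h [bound]=0; p [bound]=0; f [bound]=0; r1 [bound]=0
order of uses: r, r
typing: ✓ — T1 -> T3 -> T3
summary: ordered ✗ | linear ✗ | affine ✗ | relevant ✗ | unrestricted ✓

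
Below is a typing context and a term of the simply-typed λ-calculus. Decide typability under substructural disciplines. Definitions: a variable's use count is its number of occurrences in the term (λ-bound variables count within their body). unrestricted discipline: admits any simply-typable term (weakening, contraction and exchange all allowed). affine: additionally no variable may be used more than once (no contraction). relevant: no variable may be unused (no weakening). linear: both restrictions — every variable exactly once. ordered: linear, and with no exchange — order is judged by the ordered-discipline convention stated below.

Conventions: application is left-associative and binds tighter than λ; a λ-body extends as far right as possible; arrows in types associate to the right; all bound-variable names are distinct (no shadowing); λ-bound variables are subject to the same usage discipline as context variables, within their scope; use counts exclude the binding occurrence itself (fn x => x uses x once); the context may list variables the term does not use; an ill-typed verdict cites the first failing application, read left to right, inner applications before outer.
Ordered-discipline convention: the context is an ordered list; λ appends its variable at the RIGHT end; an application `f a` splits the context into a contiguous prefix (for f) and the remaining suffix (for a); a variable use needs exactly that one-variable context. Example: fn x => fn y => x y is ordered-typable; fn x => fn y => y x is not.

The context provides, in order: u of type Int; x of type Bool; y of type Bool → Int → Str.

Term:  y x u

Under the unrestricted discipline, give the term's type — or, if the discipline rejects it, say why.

term : Str
variable uses: u ×1; x ×1; y ×1
uses in reading order: y, x, u
typing: the term checks, with type Str
all disciplines: ordered ✗; linear ✓; affine ✓; relevant ✓; unrestricted ✓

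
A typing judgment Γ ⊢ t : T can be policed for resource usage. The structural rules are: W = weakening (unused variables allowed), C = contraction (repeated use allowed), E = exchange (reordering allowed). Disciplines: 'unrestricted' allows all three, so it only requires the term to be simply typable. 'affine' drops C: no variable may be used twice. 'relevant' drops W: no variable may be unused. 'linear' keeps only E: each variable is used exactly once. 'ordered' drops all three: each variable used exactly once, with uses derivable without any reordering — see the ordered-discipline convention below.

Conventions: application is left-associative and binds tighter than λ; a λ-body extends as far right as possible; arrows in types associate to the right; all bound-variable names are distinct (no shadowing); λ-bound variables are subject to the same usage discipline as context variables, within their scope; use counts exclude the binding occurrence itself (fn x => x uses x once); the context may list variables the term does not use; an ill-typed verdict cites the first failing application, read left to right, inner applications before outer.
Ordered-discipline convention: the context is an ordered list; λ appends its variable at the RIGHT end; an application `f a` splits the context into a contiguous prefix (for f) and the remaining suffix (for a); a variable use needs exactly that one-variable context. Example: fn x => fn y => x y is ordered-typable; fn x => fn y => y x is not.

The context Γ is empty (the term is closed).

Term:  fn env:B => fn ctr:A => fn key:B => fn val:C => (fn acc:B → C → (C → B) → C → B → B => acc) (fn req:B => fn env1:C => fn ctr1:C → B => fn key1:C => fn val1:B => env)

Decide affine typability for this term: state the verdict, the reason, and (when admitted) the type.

yes — none of env, ctr, key, val, acc, req, env1, ctr1, key1, val1 used more than once; term : B → A → B → C → B → C → (C → B) → C → B → B
variable uses: env [bound]: 1×; ctr [bound]: 0×; key [bound]: 0×; val [bound]: 0×; acc [bound]: 1×; req [bound]: 0×; env1 [bound]: 0×; ctr1 [bound]: 0×; key1 [bound]: 0×; val1 [bound]: 0×
left-to-right use order: acc, env
typing: well-typed — term : B → A → B → C → B → C → (C → B) → C → B → B
per-discipline verdicts: ordered ✗; linear ✗; affine ✓; relevant ✗; unrestricted ✓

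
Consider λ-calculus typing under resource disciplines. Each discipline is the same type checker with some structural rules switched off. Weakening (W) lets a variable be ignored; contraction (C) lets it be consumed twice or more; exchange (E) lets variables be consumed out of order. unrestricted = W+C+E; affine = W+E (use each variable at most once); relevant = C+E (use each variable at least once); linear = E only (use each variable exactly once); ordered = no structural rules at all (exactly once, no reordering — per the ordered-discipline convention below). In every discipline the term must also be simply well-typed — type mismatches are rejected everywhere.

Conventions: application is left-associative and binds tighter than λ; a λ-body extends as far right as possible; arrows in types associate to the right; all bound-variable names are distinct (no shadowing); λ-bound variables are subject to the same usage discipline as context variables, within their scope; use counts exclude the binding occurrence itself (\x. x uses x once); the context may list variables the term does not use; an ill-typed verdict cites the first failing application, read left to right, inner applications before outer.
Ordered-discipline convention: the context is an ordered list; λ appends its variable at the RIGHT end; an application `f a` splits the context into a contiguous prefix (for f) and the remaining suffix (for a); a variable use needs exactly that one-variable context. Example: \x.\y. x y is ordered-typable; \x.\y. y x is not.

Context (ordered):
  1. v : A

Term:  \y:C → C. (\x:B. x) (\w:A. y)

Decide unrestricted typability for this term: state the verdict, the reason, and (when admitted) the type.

no — fails simple typing
variable uses: v=0, y (λ-bound)=1, x (λ-bound)=1, w (λ-bound)=0
use order (left to right): x, y
typing: ill-typed: an application expects B but receives A → C → C
all disciplines: ordered ✗ | linear ✗ | affine ✗ | relevant ✗ | unrestricted ✗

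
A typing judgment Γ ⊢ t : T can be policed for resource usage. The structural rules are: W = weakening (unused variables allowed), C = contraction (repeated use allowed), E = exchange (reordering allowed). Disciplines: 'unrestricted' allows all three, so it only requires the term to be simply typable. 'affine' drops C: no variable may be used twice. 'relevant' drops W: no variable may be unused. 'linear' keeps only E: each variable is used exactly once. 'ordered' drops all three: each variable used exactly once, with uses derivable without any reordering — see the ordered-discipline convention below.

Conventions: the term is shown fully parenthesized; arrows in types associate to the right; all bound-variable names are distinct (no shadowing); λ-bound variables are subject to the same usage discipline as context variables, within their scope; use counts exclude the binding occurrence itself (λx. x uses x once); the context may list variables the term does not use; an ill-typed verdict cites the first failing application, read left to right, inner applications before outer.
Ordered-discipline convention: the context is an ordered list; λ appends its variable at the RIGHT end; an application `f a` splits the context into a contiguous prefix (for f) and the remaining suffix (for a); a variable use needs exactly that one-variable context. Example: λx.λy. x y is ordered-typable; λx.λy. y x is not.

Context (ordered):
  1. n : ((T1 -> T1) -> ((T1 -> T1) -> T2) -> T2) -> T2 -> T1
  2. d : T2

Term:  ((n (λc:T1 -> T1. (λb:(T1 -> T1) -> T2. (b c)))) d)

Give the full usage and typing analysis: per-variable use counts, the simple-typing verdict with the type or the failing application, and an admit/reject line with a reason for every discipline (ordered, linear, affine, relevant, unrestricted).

counts: n=1; d=1; c [bound]=1; b [bound]=1
left-to-right use order: n, b, c, d
typing: ✓ — T1
ordered ✗ (use order n, b, c, d needs exchange)
linear ✓ (exactly-once usage across n, d, c, b)
affine ✓ (at most one use each (n, d, c, b))
relevant ✓ (at least one use each (n, d, c, b))
unrestricted ✓ (simply typable at T1; W, C, E all held)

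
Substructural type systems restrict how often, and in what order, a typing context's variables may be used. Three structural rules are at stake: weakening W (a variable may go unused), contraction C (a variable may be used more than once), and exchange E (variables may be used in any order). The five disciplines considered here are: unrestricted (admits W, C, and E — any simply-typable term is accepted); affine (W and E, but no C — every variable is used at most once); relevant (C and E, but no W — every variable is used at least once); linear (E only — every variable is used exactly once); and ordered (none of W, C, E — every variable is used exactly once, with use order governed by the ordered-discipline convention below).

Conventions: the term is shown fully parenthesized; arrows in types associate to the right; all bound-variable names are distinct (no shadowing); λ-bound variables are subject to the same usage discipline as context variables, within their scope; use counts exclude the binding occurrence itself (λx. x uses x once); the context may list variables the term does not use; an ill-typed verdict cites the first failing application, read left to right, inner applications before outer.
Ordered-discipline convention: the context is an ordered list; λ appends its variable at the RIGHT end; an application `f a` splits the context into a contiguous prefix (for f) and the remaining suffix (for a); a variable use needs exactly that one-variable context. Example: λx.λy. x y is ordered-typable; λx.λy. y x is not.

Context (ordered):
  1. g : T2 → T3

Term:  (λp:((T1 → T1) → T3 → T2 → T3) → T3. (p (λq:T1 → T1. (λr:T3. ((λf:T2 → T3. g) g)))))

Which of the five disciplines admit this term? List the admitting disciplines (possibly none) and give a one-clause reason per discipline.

admitted in: unrestricted
counts: g: 2, p (λ-bound): 1, q (λ-bound): 0, r (λ-bound): 0, f (λ-bound): 0
order of uses: p, g, g
typing: well-typed at (((T1 → T1) → T3 → T2 → T3) → T3) → T3
ordered ✗ (needs contraction — g ×2; q, r, f left unused)
linear ✗ (needs contraction — g ×2; q, r, f left unused)
affine ✗ (needs contraction — g ×2)
relevant ✗ (q, r, f left unused)
unrestricted ✓ (typability at (((T1 → T1) → T3 → T2 → T3) → T3) → T3 is all that's needed)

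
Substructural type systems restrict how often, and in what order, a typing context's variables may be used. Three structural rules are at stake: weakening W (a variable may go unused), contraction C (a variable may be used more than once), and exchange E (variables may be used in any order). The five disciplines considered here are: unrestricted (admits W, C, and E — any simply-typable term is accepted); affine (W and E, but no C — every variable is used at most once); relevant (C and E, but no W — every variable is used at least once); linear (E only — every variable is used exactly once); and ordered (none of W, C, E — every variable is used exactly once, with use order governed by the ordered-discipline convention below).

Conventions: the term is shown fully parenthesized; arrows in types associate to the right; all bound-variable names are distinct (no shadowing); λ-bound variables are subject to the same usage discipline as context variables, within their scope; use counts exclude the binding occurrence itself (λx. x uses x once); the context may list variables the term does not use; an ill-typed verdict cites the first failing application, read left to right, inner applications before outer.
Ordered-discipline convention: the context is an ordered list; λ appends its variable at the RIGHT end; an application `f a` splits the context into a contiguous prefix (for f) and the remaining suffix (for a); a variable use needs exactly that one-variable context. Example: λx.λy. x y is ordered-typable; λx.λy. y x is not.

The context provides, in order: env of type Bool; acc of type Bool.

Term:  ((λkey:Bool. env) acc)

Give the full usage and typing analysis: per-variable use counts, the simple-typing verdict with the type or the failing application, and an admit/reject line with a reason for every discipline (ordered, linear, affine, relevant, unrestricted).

counts: env: 1×; acc: 1×; key [bound]: 0×
uses in reading order: env, acc
typing: the term checks, with type Bool
ordered: ✗ — key left unused
linear: ✗ — key left unused
affine: ✓ — no duplicate uses among env, acc, key
relevant: ✗ — key left unused
unrestricted: ✓ — typability at Bool is all that's needed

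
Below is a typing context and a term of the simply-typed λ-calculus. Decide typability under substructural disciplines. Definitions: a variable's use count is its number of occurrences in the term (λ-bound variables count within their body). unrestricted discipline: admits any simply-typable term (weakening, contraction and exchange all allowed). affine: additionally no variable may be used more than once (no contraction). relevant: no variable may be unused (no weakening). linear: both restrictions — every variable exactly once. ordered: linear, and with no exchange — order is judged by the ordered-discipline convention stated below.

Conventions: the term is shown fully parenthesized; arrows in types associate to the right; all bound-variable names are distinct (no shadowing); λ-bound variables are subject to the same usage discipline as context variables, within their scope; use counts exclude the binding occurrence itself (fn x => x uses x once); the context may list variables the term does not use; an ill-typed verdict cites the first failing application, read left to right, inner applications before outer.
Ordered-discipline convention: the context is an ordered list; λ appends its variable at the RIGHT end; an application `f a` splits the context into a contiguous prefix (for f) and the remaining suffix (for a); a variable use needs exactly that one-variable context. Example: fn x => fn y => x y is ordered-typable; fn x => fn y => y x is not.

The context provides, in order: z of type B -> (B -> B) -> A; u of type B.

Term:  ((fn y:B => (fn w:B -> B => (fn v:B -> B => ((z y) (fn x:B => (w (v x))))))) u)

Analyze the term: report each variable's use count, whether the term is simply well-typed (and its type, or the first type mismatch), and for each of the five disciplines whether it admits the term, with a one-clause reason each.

counts: z: 1; u: 1; y (bound): 1; w (bound): 1; v (bound): 1; x (bound): 1
left-to-right use order: z, y, w, v, x, u
typing: the term checks, with type (B -> B) -> (B -> B) -> A
ordered: ✓, z, u, y, w, v, x: once each, no exchange needed
linear: ✓, single use per variable (z, u, y, w, v, x)
affine: ✓, none of z, u, y, w, v, x used more than once
relevant: ✓, none of z, u, y, w, v, x goes unused
unrestricted: ✓, simply typable at (B -> B) -> (B -> B) -> A; W, C, E all held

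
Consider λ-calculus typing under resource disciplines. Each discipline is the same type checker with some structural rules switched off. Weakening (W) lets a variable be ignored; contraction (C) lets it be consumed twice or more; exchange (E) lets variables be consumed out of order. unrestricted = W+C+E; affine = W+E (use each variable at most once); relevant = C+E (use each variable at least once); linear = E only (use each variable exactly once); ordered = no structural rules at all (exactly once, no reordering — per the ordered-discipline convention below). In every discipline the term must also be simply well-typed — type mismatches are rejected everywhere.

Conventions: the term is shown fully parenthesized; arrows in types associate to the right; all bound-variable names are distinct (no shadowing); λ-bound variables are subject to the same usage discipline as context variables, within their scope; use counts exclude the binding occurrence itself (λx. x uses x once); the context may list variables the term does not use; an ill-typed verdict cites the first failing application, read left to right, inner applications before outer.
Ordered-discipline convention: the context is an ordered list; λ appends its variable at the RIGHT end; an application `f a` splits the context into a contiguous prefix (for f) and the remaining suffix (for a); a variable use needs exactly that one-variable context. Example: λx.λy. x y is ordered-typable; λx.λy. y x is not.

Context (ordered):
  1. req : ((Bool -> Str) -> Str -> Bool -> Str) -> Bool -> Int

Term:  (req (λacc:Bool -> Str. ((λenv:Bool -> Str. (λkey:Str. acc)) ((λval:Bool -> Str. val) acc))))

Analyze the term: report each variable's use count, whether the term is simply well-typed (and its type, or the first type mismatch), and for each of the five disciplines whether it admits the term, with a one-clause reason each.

counts: req=1, acc [bound]=2, env [bound]=0, key [bound]=0, val [bound]=1
uses in reading order: req, acc, val, acc
typing: well-typed — term : Bool -> Int
ordered: ✗ — needs contraction — acc ×2; env, key left unused
linear: ✗ — needs contraction — acc ×2; env, key left unused
affine: ✗ — needs contraction — acc ×2
relevant: ✗ — env, key left unused
unrestricted: ✓ — typability at Bool -> Int is all that's needed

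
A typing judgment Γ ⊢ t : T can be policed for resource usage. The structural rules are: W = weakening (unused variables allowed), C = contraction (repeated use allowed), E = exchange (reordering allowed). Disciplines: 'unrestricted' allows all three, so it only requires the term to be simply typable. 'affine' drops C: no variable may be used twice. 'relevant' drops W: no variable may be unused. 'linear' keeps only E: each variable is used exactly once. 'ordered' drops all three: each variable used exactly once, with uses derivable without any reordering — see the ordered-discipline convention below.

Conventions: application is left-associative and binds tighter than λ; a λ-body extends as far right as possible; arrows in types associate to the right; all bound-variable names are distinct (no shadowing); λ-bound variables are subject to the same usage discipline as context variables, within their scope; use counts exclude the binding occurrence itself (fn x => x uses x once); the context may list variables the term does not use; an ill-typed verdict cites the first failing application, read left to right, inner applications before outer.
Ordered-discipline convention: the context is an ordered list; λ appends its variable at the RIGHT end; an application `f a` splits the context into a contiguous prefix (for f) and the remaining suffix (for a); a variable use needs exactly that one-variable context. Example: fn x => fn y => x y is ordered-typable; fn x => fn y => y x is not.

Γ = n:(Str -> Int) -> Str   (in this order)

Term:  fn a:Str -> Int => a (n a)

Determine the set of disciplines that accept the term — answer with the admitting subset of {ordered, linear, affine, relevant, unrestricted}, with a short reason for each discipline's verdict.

admitting disciplines: relevant, unrestricted
counts: n: 1; a [bound]: 2
left-to-right use order: a, n, a
typing: well-typed — term : (Str -> Int) -> Int
ordered ✗ (a ×2 used more than once (contraction))
linear ✗ (a ×2 used more than once (contraction))
affine ✗ (a ×2 used more than once (contraction))
relevant ✓ (at least one use each (n, a))
unrestricted ✓ (simply typable at (Str -> Int) -> Int; W, C, E all held)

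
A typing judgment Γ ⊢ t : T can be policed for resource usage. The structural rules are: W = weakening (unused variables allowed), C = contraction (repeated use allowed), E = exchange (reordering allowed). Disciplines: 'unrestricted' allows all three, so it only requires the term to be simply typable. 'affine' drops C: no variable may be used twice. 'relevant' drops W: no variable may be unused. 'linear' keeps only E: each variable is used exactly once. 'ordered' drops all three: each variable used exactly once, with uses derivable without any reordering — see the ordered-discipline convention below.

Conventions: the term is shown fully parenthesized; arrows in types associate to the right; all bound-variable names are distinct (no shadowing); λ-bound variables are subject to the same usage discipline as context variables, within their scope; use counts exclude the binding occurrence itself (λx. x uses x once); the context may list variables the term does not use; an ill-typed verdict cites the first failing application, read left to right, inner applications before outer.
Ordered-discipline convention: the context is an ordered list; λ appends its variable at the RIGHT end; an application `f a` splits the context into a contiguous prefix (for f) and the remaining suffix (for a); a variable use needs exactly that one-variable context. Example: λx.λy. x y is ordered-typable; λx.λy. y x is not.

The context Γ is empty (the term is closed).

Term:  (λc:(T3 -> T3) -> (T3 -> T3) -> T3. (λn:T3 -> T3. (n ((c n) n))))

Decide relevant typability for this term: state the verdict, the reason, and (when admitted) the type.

yes — every one of c, n appears; term : ((T3 -> T3) -> (T3 -> T3) -> T3) -> (T3 -> T3) -> T3
counts: c (λ-bound) ×1, n (λ-bound) ×3
use order (left to right): n, c, n, n
typing: the term checks, with type ((T3 -> T3) -> (T3 -> T3) -> T3) -> (T3 -> T3) -> T3
all disciplines: ordered ✗ | linear ✗ | affine ✗ | relevant ✓ | unrestricted ✓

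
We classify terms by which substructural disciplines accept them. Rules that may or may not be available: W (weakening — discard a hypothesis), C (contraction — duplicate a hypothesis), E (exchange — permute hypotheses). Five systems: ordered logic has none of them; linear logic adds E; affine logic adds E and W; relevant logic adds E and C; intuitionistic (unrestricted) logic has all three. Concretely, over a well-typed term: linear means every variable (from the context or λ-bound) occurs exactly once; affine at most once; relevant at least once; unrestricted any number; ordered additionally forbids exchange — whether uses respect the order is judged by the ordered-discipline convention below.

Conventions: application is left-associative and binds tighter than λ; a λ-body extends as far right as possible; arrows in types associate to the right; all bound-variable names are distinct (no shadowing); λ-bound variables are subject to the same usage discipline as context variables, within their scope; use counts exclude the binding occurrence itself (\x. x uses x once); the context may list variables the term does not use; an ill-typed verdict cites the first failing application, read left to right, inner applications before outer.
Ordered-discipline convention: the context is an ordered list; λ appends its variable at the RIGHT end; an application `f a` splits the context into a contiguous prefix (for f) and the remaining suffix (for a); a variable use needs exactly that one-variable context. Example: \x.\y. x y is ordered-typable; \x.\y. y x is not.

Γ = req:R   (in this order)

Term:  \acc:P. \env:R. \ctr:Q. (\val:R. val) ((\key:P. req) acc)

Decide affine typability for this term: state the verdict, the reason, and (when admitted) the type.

yes — req, acc, env, ctr, val, key: no repeats, contraction unneeded; term : P → R → Q → R
usage: req=1; acc (bound)=1; env (bound)=0; ctr (bound)=0; val (bound)=1; key (bound)=0
order of uses: val, req, acc
typing: the term checks, with type P → R → Q → R
all disciplines: ordered ✗; linear ✗; affine ✓; relevant ✗; unrestricted ✓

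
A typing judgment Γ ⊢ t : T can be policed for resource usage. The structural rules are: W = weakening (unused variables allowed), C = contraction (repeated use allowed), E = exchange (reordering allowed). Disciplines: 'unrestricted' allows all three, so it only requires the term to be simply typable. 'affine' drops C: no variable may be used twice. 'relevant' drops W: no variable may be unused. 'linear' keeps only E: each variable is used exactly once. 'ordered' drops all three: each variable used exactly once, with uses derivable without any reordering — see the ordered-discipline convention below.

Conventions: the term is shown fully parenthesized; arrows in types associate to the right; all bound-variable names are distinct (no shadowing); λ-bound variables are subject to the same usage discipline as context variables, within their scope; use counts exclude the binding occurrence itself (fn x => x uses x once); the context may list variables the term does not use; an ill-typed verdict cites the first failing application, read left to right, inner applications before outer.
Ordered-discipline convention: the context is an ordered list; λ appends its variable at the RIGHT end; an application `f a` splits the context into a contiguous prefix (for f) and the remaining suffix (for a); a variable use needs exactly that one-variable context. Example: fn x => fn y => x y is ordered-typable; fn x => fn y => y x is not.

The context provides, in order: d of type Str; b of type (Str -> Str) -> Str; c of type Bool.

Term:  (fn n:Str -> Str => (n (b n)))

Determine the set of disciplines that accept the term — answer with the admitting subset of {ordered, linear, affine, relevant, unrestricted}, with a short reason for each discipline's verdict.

admitted in: unrestricted
usage: d: 0×, b: 1×, c: 0×, n (λ-bound): 2×
uses in reading order: n, b, n
typing: well-typed — term : (Str -> Str) -> Str
ordered: ✗ — n ×2 used more than once (contraction); d, c never used (weakening)
linear: ✗ — n ×2 used more than once (contraction); d, c never used (weakening)
affine: ✗ — n ×2 used more than once (contraction)
relevant: ✗ — d, c never used (weakening)
unrestricted: ✓ — well-typed at (Str -> Str) -> Str; no restrictions here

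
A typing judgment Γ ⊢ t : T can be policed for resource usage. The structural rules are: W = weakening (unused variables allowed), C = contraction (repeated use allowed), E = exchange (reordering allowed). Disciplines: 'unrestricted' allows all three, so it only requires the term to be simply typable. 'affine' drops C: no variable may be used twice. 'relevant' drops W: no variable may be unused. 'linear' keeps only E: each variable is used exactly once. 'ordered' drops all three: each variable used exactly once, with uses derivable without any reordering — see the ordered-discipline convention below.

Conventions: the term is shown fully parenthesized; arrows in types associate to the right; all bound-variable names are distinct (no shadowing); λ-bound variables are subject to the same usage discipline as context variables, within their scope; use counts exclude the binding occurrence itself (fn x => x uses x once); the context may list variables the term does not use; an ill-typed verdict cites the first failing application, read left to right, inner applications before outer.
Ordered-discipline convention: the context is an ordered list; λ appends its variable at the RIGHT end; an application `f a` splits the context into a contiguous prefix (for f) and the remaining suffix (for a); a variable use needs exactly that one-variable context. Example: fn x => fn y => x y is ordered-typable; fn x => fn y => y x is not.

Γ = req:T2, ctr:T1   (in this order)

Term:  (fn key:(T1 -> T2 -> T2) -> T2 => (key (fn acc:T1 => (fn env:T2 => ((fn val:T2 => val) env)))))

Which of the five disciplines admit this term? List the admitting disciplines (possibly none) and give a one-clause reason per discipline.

admitted by: affine, unrestricted
usage: req=0, ctr=0, key [bound]=1, acc [bound]=0, env [bound]=1, val [bound]=1
order of uses: key, val, env
typing: well-typed at ((T1 -> T2 -> T2) -> T2) -> T2
ordered: ✗, req, ctr, acc never used (weakening)
linear: ✗, req, ctr, acc never used (weakening)
affine: ✓, none of req, ctr, key, acc, env, val used more than once
relevant: ✗, req, ctr, acc never used (weakening)
unrestricted: ✓, typability at ((T1 -> T2 -> T2) -> T2) -> T2 is all that's needed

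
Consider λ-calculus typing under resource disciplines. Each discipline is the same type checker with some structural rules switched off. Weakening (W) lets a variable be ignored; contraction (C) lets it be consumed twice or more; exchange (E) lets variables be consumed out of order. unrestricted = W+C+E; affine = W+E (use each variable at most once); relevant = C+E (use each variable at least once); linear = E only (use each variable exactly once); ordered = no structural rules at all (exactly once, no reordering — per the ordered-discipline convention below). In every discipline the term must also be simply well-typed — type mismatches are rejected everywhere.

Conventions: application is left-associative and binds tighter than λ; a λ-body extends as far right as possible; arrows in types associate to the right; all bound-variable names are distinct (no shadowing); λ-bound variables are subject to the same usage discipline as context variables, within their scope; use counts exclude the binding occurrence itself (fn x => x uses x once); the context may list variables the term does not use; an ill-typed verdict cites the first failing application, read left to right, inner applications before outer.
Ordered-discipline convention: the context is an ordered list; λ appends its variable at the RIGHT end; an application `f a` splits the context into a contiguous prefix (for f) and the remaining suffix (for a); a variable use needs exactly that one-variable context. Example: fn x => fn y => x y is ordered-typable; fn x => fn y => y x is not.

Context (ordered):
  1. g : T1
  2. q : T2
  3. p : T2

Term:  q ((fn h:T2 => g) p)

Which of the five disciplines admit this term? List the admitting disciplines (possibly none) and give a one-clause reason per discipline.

admitted in: none
counts: g: 1×; q: 1×; p: 1×; h [bound]: 0×
order of uses: q, g, p
typing: ill-typed: non-arrow in function slot: T2
ordered: ✗, a type mismatch blocks all five
linear: ✗, the type mismatch rejects it
affine: ✗, not simply typable
relevant: ✗, fails simple typing
unrestricted: ✗, a type mismatch blocks all five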